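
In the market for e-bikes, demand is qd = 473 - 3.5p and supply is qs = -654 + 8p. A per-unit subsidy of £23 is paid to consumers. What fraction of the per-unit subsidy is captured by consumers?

Consumer share = 16/23

Pre-subsidy: 473 - 3.5p = -654 + 8p gives p* = 98, q* = 130.
With the rebate, buyers effectively pay pb = ps − 23, where ps is the price sellers receive.
Demand in terms of ps becomes qd = 473 − 3.5(ps − 23) = 553.5 - 3.5ps. Setting this equal to supply: 553.5 - 3.5ps = -654 + 8ps, so ps = 105.
Buyers pay pb = 105 − 23 = 82; q' = -654 + 8·105 = 186.
Buyers' price falls by p* − pb = 98 − 82 = 16; sellers' price rises by ps − p* = 105 − 98 = 7.
So consumers capture 16/23 = 16/23 of each unit of subsidy.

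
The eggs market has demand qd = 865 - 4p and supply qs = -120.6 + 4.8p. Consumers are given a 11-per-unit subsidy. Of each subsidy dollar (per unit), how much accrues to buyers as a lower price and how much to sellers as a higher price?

Pre-subsidy: 865 - 4p = -120.6 + 4.8p gives p* = 112, q* = 417.
With the rebate, buyers effectively pay pb = ps − 11, where ps is the price sellers receive.
Demand in terms of ps becomes qd = 865 − 4(ps − 11) = 909 - 4ps. Setting this equal to supply: 909 - 4ps = -120.6 + 4.8ps, so ps = 117.
Buyers pay pb = 117 − 11 = 106; q' = -120.6 + 4.8·117 = 441.
Buyers' price falls by p* − pb = 112 − 106 = 6; sellers' price rises by ps − p* = 117 − 112 = 5.

Buyers gain 6 per unit; sellers gain 5 per unit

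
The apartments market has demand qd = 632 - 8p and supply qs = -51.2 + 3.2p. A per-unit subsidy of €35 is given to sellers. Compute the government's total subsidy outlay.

Government cost = €7840

Pre-subsidy: 632 - 8p = -51.2 + 3.2p gives p* = 61, q* = 144.
With the subsidy, sellers receive ps = pb + 35 for each unit, where pb is the price buyers pay.
Supply in terms of pb becomes qs = -51.2 + 3.2(pb + 35) = 60.8 + 3.2pb. Setting this equal to demand: 632 - 8pb = 60.8 + 3.2pb, so pb = 51.
Sellers receive ps = 51 + 35 = 86; q' = 632 − 8·51 = 224.
Government outlay = subsidy × quantity = 35 × 224 = 7840.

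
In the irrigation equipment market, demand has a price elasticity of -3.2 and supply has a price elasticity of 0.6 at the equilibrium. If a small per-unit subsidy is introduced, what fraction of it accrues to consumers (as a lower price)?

Consumer share = 3/19

For a small subsidy around the equilibrium, the benefit split depends on the relative slopes, which at a point are proportional to the elasticities.
Buyer share = εs/(εs + |εd|) = 0.6/(0.6 + 3.2) = 3/19; seller share = |εd|/(εs + |εd|) = 16/19.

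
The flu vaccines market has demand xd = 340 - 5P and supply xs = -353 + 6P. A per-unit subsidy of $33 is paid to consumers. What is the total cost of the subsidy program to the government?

Pre-subsidy: 340 - 5P = -353 + 6P gives P* = 63, x* = 25.
With the rebate, buyers effectively pay Pb = Ps − 33, where Ps is the price sellers receive.
Demand in terms of Ps becomes xd = 340 − 5(Ps − 33) = 505 - 5Ps. Setting this equal to supply: 505 - 5Ps = -353 + 6Ps, so Ps = 78.
Buyers pay Pb = 78 − 33 = 45; x' = -353 + 6·78 = 115.
Government outlay = subsidy × quantity = 33 × 115 = 3795.

Government cost = $3795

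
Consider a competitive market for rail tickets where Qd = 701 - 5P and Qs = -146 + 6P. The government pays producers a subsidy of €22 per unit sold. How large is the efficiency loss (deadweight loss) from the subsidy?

Pre-subsidy: 701 - 5P = -146 + 6P gives P* = 77, Q* = 316.
With the subsidy, sellers receive Ps = Pb + 22 for each unit, where Pb is the price buyers pay.
Supply in terms of Pb becomes Qs = -146 + 6(Pb + 22) = -14 + 6Pb. Setting this equal to demand: 701 - 5Pb = -14 + 6Pb, so Pb = 65.
Sellers receive Ps = 65 + 22 = 87; Q' = 701 − 5·65 = 376.
The subsidy expands output by 376 − 316 = 60 past the efficient level; on those units the gap between marginal cost and willingness to pay runs from 0 up to 22.
DWL = ½ × 22 × 60 = 660.

Deadweight loss = €660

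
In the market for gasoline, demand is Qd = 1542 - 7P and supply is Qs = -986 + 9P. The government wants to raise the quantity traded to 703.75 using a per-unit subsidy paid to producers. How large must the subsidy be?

At Q = 703.75, invert demand for the buyer price: Pb = (1542 − 703.75)/7 = 119.75; invert supply for the seller price: Ps = (703.75 − (-986))/9 = 187.75.
The subsidy must fill the gap: s = Ps − Pb = 187.75 − 119.75 = 68.

Required subsidy s = 68 per unit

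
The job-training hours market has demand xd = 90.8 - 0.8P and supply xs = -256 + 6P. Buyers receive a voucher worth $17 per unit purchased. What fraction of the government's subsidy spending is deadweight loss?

Pre-subsidy: 90.8 - 0.8P = -256 + 6P gives P* = 51, x* = 50.
With the rebate, buyers effectively pay Pb = Ps − 17, where Ps is the price sellers receive.
Demand in terms of Ps becomes xd = 90.8 − 0.8(Ps − 17) = 104.4 - 0.8Ps. Setting this equal to supply: 104.4 - 0.8Ps = -256 + 6Ps, so Ps = 53.
Buyers pay Pb = 53 − 17 = 36; x' = -256 + 6·53 = 62.
ΔCS = ½(50 + 62)(51 − 36) = 840; ΔPS = ½(50 + 62)(53 − 51) = 112.
Government spending = 17 × 62 = 1054.
DWL = ½ × 17 × (62 − 50) = 102; fraction = 102 / 1054 = 3/31.

DWL / government spending = 3/31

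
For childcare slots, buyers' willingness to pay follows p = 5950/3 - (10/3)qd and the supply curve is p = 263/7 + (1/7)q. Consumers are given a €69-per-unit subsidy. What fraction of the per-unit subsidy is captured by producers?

Pre-subsidy: 5950/3 - (10/3)q = 263/7 + (1/7)q gives q* = 40861/73 and p* = 8580/73.
With the rebate, buyers effectively pay pb = ps − 69, where ps is the price sellers receive.
On the curves, pb = 5950/3 - (10/3)q and ps = 263/7 + (1/7)q; the wedge ps − pb = 69 gives 263/7 + (1/7)q − (5950/3 - (10/3)q) = 69, so q' = 42310/73.
Then pb = 5950/3 − (10/3)·(42310/73) = 3750/73 and ps = 263/7 + (1/7)·(42310/73) = 8787/73.
Buyers' price falls by p* − pb = 8580/73 − 3750/73 = 4830/73; sellers' price rises by ps − p* = 8787/73 − 8580/73 = 207/73.
So producers capture (207/73)/69 = 3/73 of each unit of subsidy.

Producer share = 3/73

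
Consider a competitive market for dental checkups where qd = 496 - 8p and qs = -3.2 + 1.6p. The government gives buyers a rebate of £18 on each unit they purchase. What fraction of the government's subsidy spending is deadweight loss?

DWL / government spending = 3/26

Pre-subsidy: 496 - 8p = -3.2 + 1.6p gives p* = 52, q* = 80.
With the rebate, buyers effectively pay pb = ps − 18, where ps is the price sellers receive.
Demand in terms of ps becomes qd = 496 − 8(ps − 18) = 640 - 8ps. Setting this equal to supply: 640 - 8ps = -3.2 + 1.6ps, so ps = 67.
Buyers pay pb = 67 − 18 = 49; q' = -3.2 + 1.6·67 = 104.
ΔCS = ½(80 + 104)(52 − 49) = 276; ΔPS = ½(80 + 104)(67 − 52) = 1380.
Government spending = 18 × 104 = 1872.
DWL = ½ × 18 × (104 − 80) = 216; fraction = 216 / 1872 = 3/26.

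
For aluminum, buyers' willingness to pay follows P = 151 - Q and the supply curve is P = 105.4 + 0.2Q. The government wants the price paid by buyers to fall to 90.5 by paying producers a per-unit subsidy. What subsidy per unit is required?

At a buyer price of 90.5, quantity demanded is 151 − 1·90.5 = 60.5.
Sellers supply 60.5 only when they receive Ps = 105.4 + 0.2·60.5 = 117.5.
s = Ps − Pb = 117.5 − 90.5 = 27.

Required subsidy s = 27 per unit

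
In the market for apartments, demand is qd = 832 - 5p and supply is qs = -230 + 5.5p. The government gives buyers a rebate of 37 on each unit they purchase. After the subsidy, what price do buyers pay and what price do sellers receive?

Buyers pay 1717/21; sellers receive 2494/21

Pre-subsidy: 832 - 5p = -230 + 5.5p gives p* = 708/7, q* = 2284/7.
With the rebate, buyers effectively pay pb = ps − 37, where ps is the price sellers receive.
Demand in terms of ps becomes qd = 832 − 5(ps − 37) = 1017 - 5ps. Setting this equal to supply: 1017 - 5ps = -230 + 5.5ps, so ps = 2494/21.
Buyers pay pb = 2494/21 − 37 = 1717/21; q' = -230 + 5.5·(2494/21) = 8887/21.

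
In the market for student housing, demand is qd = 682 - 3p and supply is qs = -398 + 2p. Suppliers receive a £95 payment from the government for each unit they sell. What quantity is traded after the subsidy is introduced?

Pre-subsidy: 682 - 3p = -398 + 2p gives p* = 216, q* = 34.
With the subsidy, sellers receive ps = pb + 95 for each unit, where pb is the price buyers pay.
Supply in terms of pb becomes qs = -398 + 2(pb + 95) = -208 + 2pb. Setting this equal to demand: 682 - 3pb = -208 + 2pb, so pb = 178.
Sellers receive ps = 178 + 95 = 273; q' = 682 − 3·178 = 148.

q' = 148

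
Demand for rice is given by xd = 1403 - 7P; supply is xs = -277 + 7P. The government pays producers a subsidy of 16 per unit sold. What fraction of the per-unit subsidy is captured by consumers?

Consumer share = 0.5

Pre-subsidy: 1403 - 7P = -277 + 7P gives P* = 120, x* = 563.
With the subsidy, sellers receive Ps = Pb + 16 for each unit, where Pb is the price buyers pay.
Supply in terms of Pb becomes xs = -277 + 7(Pb + 16) = -165 + 7Pb. Setting this equal to demand: 1403 - 7Pb = -165 + 7Pb, so Pb = 112.
Sellers receive Ps = 112 + 16 = 128; x' = 1403 − 7·112 = 619.
Buyers' price falls by P* − Pb = 120 − 112 = 8; sellers' price rises by Ps − P* = 128 − 120 = 8.
So consumers capture 8/16 = 0.5 of each unit of subsidy.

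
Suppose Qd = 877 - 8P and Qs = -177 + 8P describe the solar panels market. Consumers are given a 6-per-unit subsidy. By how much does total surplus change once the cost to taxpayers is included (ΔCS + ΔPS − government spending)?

Net change in total surplus = -72

Pre-subsidy: 877 - 8P = -177 + 8P gives P* = 65.875, Q* = 350.
With the rebate, buyers effectively pay Pb = Ps − 6, where Ps is the price sellers receive.
Demand in terms of Ps becomes Qd = 877 − 8(Ps − 6) = 925 - 8Ps. Setting this equal to supply: 925 - 8Ps = -177 + 8Ps, so Ps = 68.875.
Buyers pay Pb = 68.875 − 6 = 62.875; Q' = -177 + 8·68.875 = 374.
ΔCS = ½(350 + 374)(65.875 − 62.875) = 1086; ΔPS = ½(350 + 374)(68.875 − 65.875) = 1086.
Government spending = 6 × 374 = 2244.
Net change = 1086 + 1086 − 2244 = -72. The loss equals the DWL triangle ½·6·24.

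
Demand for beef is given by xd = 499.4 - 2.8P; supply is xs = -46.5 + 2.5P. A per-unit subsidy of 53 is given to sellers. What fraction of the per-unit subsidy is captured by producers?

Producer share = 28/53

Pre-subsidy: 499.4 - 2.8P = -46.5 + 2.5P gives P* = 103, x* = 211.
With the subsidy, sellers receive Ps = Pb + 53 for each unit, where Pb is the price buyers pay.
Supply in terms of Pb becomes xs = -46.5 + 2.5(Pb + 53) = 86 + 2.5Pb. Setting this equal to demand: 499.4 - 2.8Pb = 86 + 2.5Pb, so Pb = 78.
Sellers receive Ps = 78 + 53 = 131; x' = 499.4 − 2.8·78 = 281.
Buyers' price falls by P* − Pb = 103 − 78 = 25; sellers' price rises by Ps − P* = 131 − 103 = 28.
So producers capture 28/53 = 28/53 of each unit of subsidy.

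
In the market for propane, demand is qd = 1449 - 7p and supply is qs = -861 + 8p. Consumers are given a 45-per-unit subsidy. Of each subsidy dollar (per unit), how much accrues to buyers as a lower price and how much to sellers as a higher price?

Pre-subsidy: 1449 - 7p = -861 + 8p gives p* = 154, q* = 371.
With the rebate, buyers effectively pay pb = ps − 45, where ps is the price sellers receive.
Demand in terms of ps becomes qd = 1449 − 7(ps − 45) = 1764 - 7ps. Setting this equal to supply: 1764 - 7ps = -861 + 8ps, so ps = 175.
Buyers pay pb = 175 − 45 = 130; q' = -861 + 8·175 = 539.
Buyers' price falls by p* − pb = 154 − 130 = 24; sellers' price rises by ps − p* = 175 − 154 = 21.

Buyers gain 24 per unit; sellers gain 21 per unit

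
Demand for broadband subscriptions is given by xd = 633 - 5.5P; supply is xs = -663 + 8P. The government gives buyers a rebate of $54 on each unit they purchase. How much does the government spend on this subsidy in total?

Pre-subsidy: 633 - 5.5P = -663 + 8P gives P* = 96, x* = 105.
With the rebate, buyers effectively pay Pb = Ps − 54, where Ps is the price sellers receive.
Demand in terms of Ps becomes xd = 633 − 5.5(Ps − 54) = 930 - 5.5Ps. Setting this equal to supply: 930 - 5.5Ps = -663 + 8Ps, so Ps = 118.
Buyers pay Pb = 118 − 54 = 64; x' = -663 + 8·118 = 281.
Government outlay = subsidy × quantity = 54 × 281 = 15174.

Government cost = $15174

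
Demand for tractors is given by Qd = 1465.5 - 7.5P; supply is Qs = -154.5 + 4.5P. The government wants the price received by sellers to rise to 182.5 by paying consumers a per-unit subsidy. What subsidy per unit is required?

At a seller price of 182.5, quantity supplied is -154.5 + 4.5·182.5 = 666.75.
Buyers absorb 666.75 only when they pay Pb with 1465.5 − 7.5·Pb = 666.75, i.e. Pb = 106.5.
s = Ps − Pb = 182.5 − 106.5 = 76.

Required subsidy s = 76 per unit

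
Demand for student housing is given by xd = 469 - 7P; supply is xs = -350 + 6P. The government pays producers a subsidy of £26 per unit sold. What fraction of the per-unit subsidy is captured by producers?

Pre-subsidy: 469 - 7P = -350 + 6P gives P* = 63, x* = 28.
With the subsidy, sellers receive Ps = Pb + 26 for each unit, where Pb is the price buyers pay.
Supply in terms of Pb becomes xs = -350 + 6(Pb + 26) = -194 + 6Pb. Setting this equal to demand: 469 - 7Pb = -194 + 6Pb, so Pb = 51.
Sellers receive Ps = 51 + 26 = 77; x' = 469 − 7·51 = 112.
Buyers' price falls by P* − Pb = 63 − 51 = 12; sellers' price rises by Ps − P* = 77 − 63 = 14.
So producers capture 14/26 = 7/13 of each unit of subsidy.

Producer share = 7/13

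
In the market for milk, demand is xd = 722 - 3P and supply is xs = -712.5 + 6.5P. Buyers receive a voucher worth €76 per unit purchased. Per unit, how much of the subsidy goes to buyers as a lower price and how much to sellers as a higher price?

Pre-subsidy: 722 - 3P = -712.5 + 6.5P gives P* = 151, x* = 269.
With the rebate, buyers effectively pay Pb = Ps − 76, where Ps is the price sellers receive.
Demand in terms of Ps becomes xd = 722 − 3(Ps − 76) = 950 - 3Ps. Setting this equal to supply: 950 - 3Ps = -712.5 + 6.5Ps, so Ps = 175.
Buyers pay Pb = 175 − 76 = 99; x' = -712.5 + 6.5·175 = 425.
Buyers' price falls by P* − Pb = 151 − 99 = 52; sellers' price rises by Ps − P* = 175 − 151 = 24.

Buyers gain €52 per unit; sellers gain €24 per unit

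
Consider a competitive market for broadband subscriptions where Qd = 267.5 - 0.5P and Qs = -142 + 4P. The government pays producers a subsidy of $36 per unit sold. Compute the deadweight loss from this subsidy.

Pre-subsidy: 267.5 - 0.5P = -142 + 4P gives P* = 91, Q* = 222.
With the subsidy, sellers receive Ps = Pb + 36 for each unit, where Pb is the price buyers pay.
Supply in terms of Pb becomes Qs = -142 + 4(Pb + 36) = 2 + 4Pb. Setting this equal to demand: 267.5 - 0.5Pb = 2 + 4Pb, so Pb = 59.
Sellers receive Ps = 59 + 36 = 95; Q' = 267.5 − 0.5·59 = 238.
The subsidy expands output by 238 − 222 = 16 past the efficient level; on those units the gap between marginal cost and willingness to pay runs from 0 up to 36.
DWL = ½ × 36 × 16 = 288.

Deadweight loss = $288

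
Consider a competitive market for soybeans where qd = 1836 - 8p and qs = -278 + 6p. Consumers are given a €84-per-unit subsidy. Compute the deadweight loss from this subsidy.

Deadweight loss = €12096

Pre-subsidy: 1836 - 8p = -278 + 6p gives p* = 151, q* = 628.
With the rebate, buyers effectively pay pb = ps − 84, where ps is the price sellers receive.
Demand in terms of ps becomes qd = 1836 − 8(ps − 84) = 2508 - 8ps. Setting this equal to supply: 2508 - 8ps = -278 + 6ps, so ps = 199.
Buyers pay pb = 199 − 84 = 115; q' = -278 + 6·199 = 916.
The subsidy expands output by 916 − 628 = 288 past the efficient level; on those units the gap between marginal cost and willingness to pay runs from 0 up to 84.
DWL = ½ × 84 × 288 = 12096.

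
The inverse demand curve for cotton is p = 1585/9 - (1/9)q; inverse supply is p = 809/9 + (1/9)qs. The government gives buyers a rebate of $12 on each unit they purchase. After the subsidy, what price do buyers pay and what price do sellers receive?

Pre-subsidy: 1585/9 - (1/9)q = 809/9 + (1/9)q gives q* = 388 and p* = 133.
With the rebate, buyers effectively pay pb = ps − 12, where ps is the price sellers receive.
On the curves, pb = 1585/9 - (1/9)q and ps = 809/9 + (1/9)q; the wedge ps − pb = 12 gives 809/9 + (1/9)q − (1585/9 - (1/9)q) = 12, so q' = 442.
Then pb = 1585/9 − (1/9)·442 = 127 and ps = 809/9 + (1/9)·442 = 139.

Buyers pay $127; sellers receive $139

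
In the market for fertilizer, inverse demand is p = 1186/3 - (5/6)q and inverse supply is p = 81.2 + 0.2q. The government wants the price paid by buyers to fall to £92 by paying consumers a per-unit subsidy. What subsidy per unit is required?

Required subsidy s = £62 per unit

At a buyer price of 92, quantity demanded is 474.4 − 1.2·92 = 364.
Sellers supply 364 only when they receive ps = 81.2 + 0.2·364 = 154.
s = ps − pb = 154 − 92 = 62.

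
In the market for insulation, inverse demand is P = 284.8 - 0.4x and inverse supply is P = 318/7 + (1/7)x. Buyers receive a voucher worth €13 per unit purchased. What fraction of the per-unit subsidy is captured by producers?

Pre-subsidy: 284.8 - 0.4x = 318/7 + (1/7)x gives x* = 8378/19 and P* = 2060/19.
With the rebate, buyers effectively pay Pb = Ps − 13, where Ps is the price sellers receive.
On the curves, Pb = 284.8 - 0.4x and Ps = 318/7 + (1/7)x; the wedge Ps − Pb = 13 gives 318/7 + (1/7)x − (284.8 - 0.4x) = 13, so x' = 8833/19.
Then Pb = 284.8 − 0.4·(8833/19) = 1878/19 and Ps = 318/7 + (1/7)·(8833/19) = 2125/19.
Buyers' price falls by P* − Pb = 2060/19 − 1878/19 = 182/19; sellers' price rises by Ps − P* = 2125/19 − 2060/19 = 65/19.
So producers capture (65/19)/13 = 5/19 of each unit of subsidy.

Producer share = 5/19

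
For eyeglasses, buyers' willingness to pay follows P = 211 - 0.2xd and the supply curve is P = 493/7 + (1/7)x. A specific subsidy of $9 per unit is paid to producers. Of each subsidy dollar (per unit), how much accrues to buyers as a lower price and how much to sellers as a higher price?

Buyers gain $5.25 per unit; sellers gain $3.75 per unit

Pre-subsidy: 211 - 0.2x = 493/7 + (1/7)x gives x* = 410 and P* = 129.
With the subsidy, sellers receive Ps = Pb + 9 for each unit, where Pb is the price buyers pay.
On the curves, Pb = 211 - 0.2x and Ps = 493/7 + (1/7)x; the wedge Ps − Pb = 9 gives 493/7 + (1/7)x − (211 - 0.2x) = 9, so x' = 436.25.
Then Pb = 211 − 0.2·436.25 = 123.75 and Ps = 493/7 + (1/7)·436.25 = 132.75.
Buyers' price falls by P* − Pb = 129 − 123.75 = 5.25; sellers' price rises by Ps − P* = 132.75 − 129 = 3.75.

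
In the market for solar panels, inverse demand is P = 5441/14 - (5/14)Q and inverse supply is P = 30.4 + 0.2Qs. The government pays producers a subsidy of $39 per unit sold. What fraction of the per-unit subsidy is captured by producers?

Pre-subsidy: 5441/14 - (5/14)Q = 30.4 + 0.2Q gives Q* = 643 and P* = 159.
With the subsidy, sellers receive Ps = Pb + 39 for each unit, where Pb is the price buyers pay.
On the curves, Pb = 5441/14 - (5/14)Q and Ps = 30.4 + 0.2Q; the wedge Ps − Pb = 39 gives 30.4 + 0.2Q − (5441/14 - (5/14)Q) = 39, so Q' = 713.
Then Pb = 5441/14 − (5/14)·713 = 134 and Ps = 30.4 + 0.2·713 = 173.
Buyers' price falls by P* − Pb = 159 − 134 = 25; sellers' price rises by Ps − P* = 173 − 159 = 14.
So producers capture 14/39 = 14/39 of each unit of subsidy.

Producer share = 14/39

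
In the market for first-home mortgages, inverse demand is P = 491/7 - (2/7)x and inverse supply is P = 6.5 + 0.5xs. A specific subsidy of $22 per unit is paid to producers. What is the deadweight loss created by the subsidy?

Pre-subsidy: 491/7 - (2/7)x = 6.5 + 0.5x gives x* = 81 and P* = 47.
With the subsidy, sellers receive Ps = Pb + 22 for each unit, where Pb is the price buyers pay.
On the curves, Pb = 491/7 - (2/7)x and Ps = 6.5 + 0.5x; the wedge Ps − Pb = 22 gives 6.5 + 0.5x − (491/7 - (2/7)x) = 22, so x' = 109.
Then Pb = 491/7 − (2/7)·109 = 39 and Ps = 6.5 + 0.5·109 = 61.
The subsidy expands output by 109 − 81 = 28 past the efficient level; on those units the gap between marginal cost and willingness to pay runs from 0 up to 22.
DWL = ½ × 22 × 28 = 308.

Deadweight loss = $308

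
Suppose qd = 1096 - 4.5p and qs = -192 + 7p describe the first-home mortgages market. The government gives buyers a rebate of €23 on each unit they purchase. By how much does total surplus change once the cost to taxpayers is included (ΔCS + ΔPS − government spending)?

Pre-subsidy: 1096 - 4.5p = -192 + 7p gives p* = 112, q* = 592.
With the rebate, buyers effectively pay pb = ps − 23, where ps is the price sellers receive.
Demand in terms of ps becomes qd = 1096 − 4.5(ps − 23) = 1199.5 - 4.5ps. Setting this equal to supply: 1199.5 - 4.5ps = -192 + 7ps, so ps = 121.
Buyers pay pb = 121 − 23 = 98; q' = -192 + 7·121 = 655.
ΔCS = ½(592 + 655)(112 − 98) = 8729; ΔPS = ½(592 + 655)(121 − 112) = 5611.5.
Government spending = 23 × 655 = 15065.
Net change = 8729 + 5611.5 − 15065 = -724.5. The loss equals the DWL triangle ½·23·63.

Net change in total surplus = -€724.5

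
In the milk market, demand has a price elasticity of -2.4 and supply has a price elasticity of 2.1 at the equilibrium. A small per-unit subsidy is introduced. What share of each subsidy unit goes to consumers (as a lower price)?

Consumer share = 7/15

For a small subsidy around the equilibrium, the benefit split depends on the relative slopes, which at a point are proportional to the elasticities.
Buyer share = εs/(εs + |εd|) = 2.1/(2.1 + 2.4) = 7/15; seller share = |εd|/(εs + |εd|) = 8/15.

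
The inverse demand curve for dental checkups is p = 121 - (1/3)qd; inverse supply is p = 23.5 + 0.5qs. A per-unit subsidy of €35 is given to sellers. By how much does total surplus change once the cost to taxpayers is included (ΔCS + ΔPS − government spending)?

Net change in total surplus = -€735

Pre-subsidy: 121 - (1/3)q = 23.5 + 0.5q gives q* = 117 and p* = 82.
With the subsidy, sellers receive ps = pb + 35 for each unit, where pb is the price buyers pay.
On the curves, pb = 121 - (1/3)q and ps = 23.5 + 0.5q; the wedge ps − pb = 35 gives 23.5 + 0.5q − (121 - (1/3)q) = 35, so q' = 159.
Then pb = 121 − (1/3)·159 = 68 and ps = 23.5 + 0.5·159 = 103.
ΔCS = ½(117 + 159)(82 − 68) = 1932; ΔPS = ½(117 + 159)(103 − 82) = 2898.
Government spending = 35 × 159 = 5565.
Net change = 1932 + 2898 − 5565 = -735. The loss equals the DWL triangle ½·35·42.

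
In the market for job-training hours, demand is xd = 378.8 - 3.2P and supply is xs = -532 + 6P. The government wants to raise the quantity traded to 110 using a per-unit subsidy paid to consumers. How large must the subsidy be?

At x = 110, invert demand for the buyer price: Pb = (378.8 − 110)/3.2 = 84; invert supply for the seller price: Ps = (110 − (-532))/6 = 107.
The subsidy must fill the gap: s = Ps − Pb = 107 − 84 = 23.

Required subsidy s = 23 per unit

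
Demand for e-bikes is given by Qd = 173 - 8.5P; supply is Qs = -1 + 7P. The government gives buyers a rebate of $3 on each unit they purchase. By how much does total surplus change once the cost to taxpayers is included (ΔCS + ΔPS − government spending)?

Net change in total surplus = -1071/62

Pre-subsidy: 173 - 8.5P = -1 + 7P gives P* = 348/31, Q* = 2405/31.
With the rebate, buyers effectively pay Pb = Ps − 3, where Ps is the price sellers receive.
Demand in terms of Ps becomes Qd = 173 − 8.5(Ps − 3) = 198.5 - 8.5Ps. Setting this equal to supply: 198.5 - 8.5Ps = -1 + 7Ps, so Ps = 399/31.
Buyers pay Pb = 399/31 − 3 = 306/31; Q' = -1 + 7·(399/31) = 2762/31.
ΔCS = ½(2405/31 + 2762/31)(348/31 − 306/31) = 108507/961; ΔPS = ½(2405/31 + 2762/31)(399/31 − 348/31) = 263517/1922.
Government spending = 3 × 2762/31 = 8286/31.
Net change = 108507/961 + 263517/1922 − 8286/31 = -1071/62. The loss equals the DWL triangle ½·3·357/31.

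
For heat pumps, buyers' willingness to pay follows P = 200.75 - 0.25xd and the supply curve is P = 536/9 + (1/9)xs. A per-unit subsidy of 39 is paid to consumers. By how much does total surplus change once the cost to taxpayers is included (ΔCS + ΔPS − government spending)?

Pre-subsidy: 200.75 - 0.25x = 536/9 + (1/9)x gives x* = 391 and P* = 103.
With the rebate, buyers effectively pay Pb = Ps − 39, where Ps is the price sellers receive.
On the curves, Pb = 200.75 - 0.25x and Ps = 536/9 + (1/9)x; the wedge Ps − Pb = 39 gives 536/9 + (1/9)x − (200.75 - 0.25x) = 39, so x' = 499.
Then Pb = 200.75 − 0.25·499 = 76 and Ps = 536/9 + (1/9)·499 = 115.
ΔCS = ½(391 + 499)(103 − 76) = 12015; ΔPS = ½(391 + 499)(115 − 103) = 5340.
Government spending = 39 × 499 = 19461.
Net change = 12015 + 5340 − 19461 = -2106. The loss equals the DWL triangle ½·39·108.

Net change in total surplus = -2106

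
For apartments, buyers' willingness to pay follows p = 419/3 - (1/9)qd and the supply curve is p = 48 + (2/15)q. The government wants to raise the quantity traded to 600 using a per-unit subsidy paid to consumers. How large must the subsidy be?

At q = 600, from the demand curve buyers pay pb = 419/3 − (1/9)·600 = 73; from the supply curve sellers need ps = 48 + (2/15)·600 = 128.
The subsidy must fill the gap: s = ps − pb = 128 − 73 = 55.

Required subsidy s = 55 per unit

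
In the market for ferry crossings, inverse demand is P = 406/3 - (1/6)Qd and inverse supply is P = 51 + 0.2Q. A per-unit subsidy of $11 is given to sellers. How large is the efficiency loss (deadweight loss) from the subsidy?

Deadweight loss = $165

Pre-subsidy: 406/3 - (1/6)Q = 51 + 0.2Q gives Q* = 230 and P* = 97.
With the subsidy, sellers receive Ps = Pb + 11 for each unit, where Pb is the price buyers pay.
On the curves, Pb = 406/3 - (1/6)Q and Ps = 51 + 0.2Q; the wedge Ps − Pb = 11 gives 51 + 0.2Q − (406/3 - (1/6)Q) = 11, so Q' = 260.
Then Pb = 406/3 − (1/6)·260 = 92 and Ps = 51 + 0.2·260 = 103.
The subsidy expands output by 260 − 230 = 30 past the efficient level; on those units the gap between marginal cost and willingness to pay runs from 0 up to 11.
DWL = ½ × 11 × 30 = 165.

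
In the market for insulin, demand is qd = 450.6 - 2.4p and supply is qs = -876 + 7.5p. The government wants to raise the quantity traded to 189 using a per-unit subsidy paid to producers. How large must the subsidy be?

At q = 189, invert demand for the buyer price: pb = (450.6 − 189)/2.4 = 109; invert supply for the seller price: ps = (189 − (-876))/7.5 = 142.
The subsidy must fill the gap: s = ps − pb = 142 − 109 = 33.

Required subsidy s = 33 per unit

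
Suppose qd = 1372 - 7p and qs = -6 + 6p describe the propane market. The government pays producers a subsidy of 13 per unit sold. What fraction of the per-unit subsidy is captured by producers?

Producer share = 7/13

Pre-subsidy: 1372 - 7p = -6 + 6p gives p* = 106, q* = 630.
With the subsidy, sellers receive ps = pb + 13 for each unit, where pb is the price buyers pay.
Supply in terms of pb becomes qs = -6 + 6(pb + 13) = 72 + 6pb. Setting this equal to demand: 1372 - 7pb = 72 + 6pb, so pb = 100.
Sellers receive ps = 100 + 13 = 113; q' = 1372 − 7·100 = 672.
Buyers' price falls by p* − pb = 106 − 100 = 6; sellers' price rises by ps − p* = 113 − 106 = 7.
So producers capture 7/13 = 7/13 of each unit of subsidy.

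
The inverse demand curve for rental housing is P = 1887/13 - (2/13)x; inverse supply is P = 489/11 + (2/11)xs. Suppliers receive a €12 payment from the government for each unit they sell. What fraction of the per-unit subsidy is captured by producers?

Pre-subsidy: 1887/13 - (2/13)x = 489/11 + (2/11)x gives x* = 300 and P* = 99.
With the subsidy, sellers receive Ps = Pb + 12 for each unit, where Pb is the price buyers pay.
On the curves, Pb = 1887/13 - (2/13)x and Ps = 489/11 + (2/11)x; the wedge Ps − Pb = 12 gives 489/11 + (2/11)x − (1887/13 - (2/13)x) = 12, so x' = 335.75.
Then Pb = 1887/13 − (2/13)·335.75 = 93.5 and Ps = 489/11 + (2/11)·335.75 = 105.5.
Buyers' price falls by P* − Pb = 99 − 93.5 = 5.5; sellers' price rises by Ps − P* = 105.5 − 99 = 6.5.
So producers capture 6.5/12 = 13/24 of each unit of subsidy.

Producer share = 13/24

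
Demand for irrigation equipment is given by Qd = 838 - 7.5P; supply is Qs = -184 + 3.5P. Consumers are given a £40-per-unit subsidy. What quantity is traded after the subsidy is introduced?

Q' = 2603/11

Pre-subsidy: 838 - 7.5P = -184 + 3.5P gives P* = 1022/11, Q* = 1553/11.
With the rebate, buyers effectively pay Pb = Ps − 40, where Ps is the price sellers receive.
Demand in terms of Ps becomes Qd = 838 − 7.5(Ps − 40) = 1138 - 7.5Ps. Setting this equal to supply: 1138 - 7.5Ps = -184 + 3.5Ps, so Ps = 1322/11.
Buyers pay Pb = 1322/11 − 40 = 882/11; Q' = -184 + 3.5·(1322/11) = 2603/11.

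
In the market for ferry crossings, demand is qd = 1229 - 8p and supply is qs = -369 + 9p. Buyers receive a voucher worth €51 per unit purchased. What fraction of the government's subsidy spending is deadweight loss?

DWL / government spending = 12/77

Pre-subsidy: 1229 - 8p = -369 + 9p gives p* = 94, q* = 477.
With the rebate, buyers effectively pay pb = ps − 51, where ps is the price sellers receive.
Demand in terms of ps becomes qd = 1229 − 8(ps − 51) = 1637 - 8ps. Setting this equal to supply: 1637 - 8ps = -369 + 9ps, so ps = 118.
Buyers pay pb = 118 − 51 = 67; q' = -369 + 9·118 = 693.
ΔCS = ½(477 + 693)(94 − 67) = 15795; ΔPS = ½(477 + 693)(118 − 94) = 14040.
Government spending = 51 × 693 = 35343.
DWL = ½ × 51 × (693 − 477) = 5508; fraction = 5508 / 35343 = 12/77.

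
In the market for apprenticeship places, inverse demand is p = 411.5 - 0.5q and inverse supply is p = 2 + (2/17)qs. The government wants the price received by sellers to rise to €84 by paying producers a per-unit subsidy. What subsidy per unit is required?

Required subsidy s = €21 per unit

At a seller price of 84, quantity supplied is -17 + 8.5·84 = 697.
Buyers absorb 697 only when they pay pb = 411.5 − 0.5·697 = 63.
s = ps − pb = 84 − 63 = 21.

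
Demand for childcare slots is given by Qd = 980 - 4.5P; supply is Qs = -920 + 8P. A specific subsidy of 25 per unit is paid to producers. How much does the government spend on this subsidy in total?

Government cost = 9200

Pre-subsidy: 980 - 4.5P = -920 + 8P gives P* = 152, Q* = 296.
With the subsidy, sellers receive Ps = Pb + 25 for each unit, where Pb is the price buyers pay.
Supply in terms of Pb becomes Qs = -920 + 8(Pb + 25) = -720 + 8Pb. Setting this equal to demand: 980 - 4.5Pb = -720 + 8Pb, so Pb = 136.
Sellers receive Ps = 136 + 25 = 161; Q' = 980 − 4.5·136 = 368.
Government outlay = subsidy × quantity = 25 × 368 = 9200.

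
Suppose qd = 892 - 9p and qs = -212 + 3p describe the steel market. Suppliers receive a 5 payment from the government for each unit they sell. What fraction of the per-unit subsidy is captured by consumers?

Pre-subsidy: 892 - 9p = -212 + 3p gives p* = 92, q* = 64.
With the subsidy, sellers receive ps = pb + 5 for each unit, where pb is the price buyers pay.
Supply in terms of pb becomes qs = -212 + 3(pb + 5) = -197 + 3pb. Setting this equal to demand: 892 - 9pb = -197 + 3pb, so pb = 90.75.
Sellers receive ps = 90.75 + 5 = 95.75; q' = 892 − 9·90.75 = 75.25.
Buyers' price falls by p* − pb = 92 − 90.75 = 1.25; sellers' price rises by ps − p* = 95.75 − 92 = 3.75.
So consumers capture 1.25/5 = 0.25 of each unit of subsidy.

Consumer share = 0.25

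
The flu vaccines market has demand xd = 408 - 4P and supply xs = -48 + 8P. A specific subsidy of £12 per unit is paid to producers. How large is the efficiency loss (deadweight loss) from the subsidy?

Pre-subsidy: 408 - 4P = -48 + 8P gives P* = 38, x* = 256.
With the subsidy, sellers receive Ps = Pb + 12 for each unit, where Pb is the price buyers pay.
Supply in terms of Pb becomes xs = -48 + 8(Pb + 12) = 48 + 8Pb. Setting this equal to demand: 408 - 4Pb = 48 + 8Pb, so Pb = 30.
Sellers receive Ps = 30 + 12 = 42; x' = 408 − 4·30 = 288.
The subsidy expands output by 288 − 256 = 32 past the efficient level; on those units the gap between marginal cost and willingness to pay runs from 0 up to 12.
DWL = ½ × 12 × 32 = 192.

Deadweight loss = £192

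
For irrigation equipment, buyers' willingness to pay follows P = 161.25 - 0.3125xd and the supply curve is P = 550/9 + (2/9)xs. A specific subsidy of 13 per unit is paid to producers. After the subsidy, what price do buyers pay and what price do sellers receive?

Pre-subsidy: 161.25 - 0.3125x = 550/9 + (2/9)x gives x* = 2060/11 and P* = 1130/11.
With the subsidy, sellers receive Ps = Pb + 13 for each unit, where Pb is the price buyers pay.
On the curves, Pb = 161.25 - 0.3125x and Ps = 550/9 + (2/9)x; the wedge Ps − Pb = 13 gives 550/9 + (2/9)x − (161.25 - 0.3125x) = 13, so x' = 16292/77.
Then Pb = 161.25 − 0.3125·(16292/77) = 7325/77 and Ps = 550/9 + (2/9)·(16292/77) = 8326/77.

Buyers pay 7325/77; sellers receive 8326/77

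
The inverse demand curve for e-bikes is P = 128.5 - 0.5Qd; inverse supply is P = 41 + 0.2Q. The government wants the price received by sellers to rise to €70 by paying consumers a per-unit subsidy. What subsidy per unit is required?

At a seller price of 70, quantity supplied is -205 + 5·70 = 145.
Buyers absorb 145 only when they pay Pb = 128.5 − 0.5·145 = 56.
s = Ps − Pb = 70 − 56 = 14.

Required subsidy s = €14 per unit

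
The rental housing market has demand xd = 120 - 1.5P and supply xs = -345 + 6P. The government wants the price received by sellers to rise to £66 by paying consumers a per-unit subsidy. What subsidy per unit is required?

At a seller price of 66, quantity supplied is -345 + 6·66 = 51.
Buyers absorb 51 only when they pay Pb with 120 − 1.5·Pb = 51, i.e. Pb = 46.
s = Ps − Pb = 66 − 46 = 20.

Required subsidy s = £20 per unit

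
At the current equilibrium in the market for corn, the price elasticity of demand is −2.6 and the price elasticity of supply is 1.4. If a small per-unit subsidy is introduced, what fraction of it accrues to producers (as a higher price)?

Producer share = 0.65

For a small subsidy around the equilibrium, the benefit split depends on the relative slopes, which at a point are proportional to the elasticities.
Buyer share = εs/(εs + |εd|) = 1.4/(1.4 + 2.6) = 0.35; seller share = |εd|/(εs + |εd|) = 0.65.
So producers capture 0.65 of the subsidy.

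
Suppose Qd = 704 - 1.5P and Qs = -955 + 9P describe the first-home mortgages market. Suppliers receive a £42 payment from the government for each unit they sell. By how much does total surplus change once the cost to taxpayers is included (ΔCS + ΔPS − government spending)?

Pre-subsidy: 704 - 1.5P = -955 + 9P gives P* = 158, Q* = 467.
With the subsidy, sellers receive Ps = Pb + 42 for each unit, where Pb is the price buyers pay.
Supply in terms of Pb becomes Qs = -955 + 9(Pb + 42) = -577 + 9Pb. Setting this equal to demand: 704 - 1.5Pb = -577 + 9Pb, so Pb = 122.
Sellers receive Ps = 122 + 42 = 164; Q' = 704 − 1.5·122 = 521.
ΔCS = ½(467 + 521)(158 − 122) = 17784; ΔPS = ½(467 + 521)(164 − 158) = 2964.
Government spending = 42 × 521 = 21882.
Net change = 17784 + 2964 − 21882 = -1134. The loss equals the DWL triangle ½·42·54.

Net change in total surplus = -£1134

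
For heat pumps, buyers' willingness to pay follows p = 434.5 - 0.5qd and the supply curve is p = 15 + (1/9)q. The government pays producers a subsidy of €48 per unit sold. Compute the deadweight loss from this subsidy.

Deadweight loss = 20736/11

Pre-subsidy: 434.5 - 0.5q = 15 + (1/9)q gives q* = 7551/11 and p* = 1004/11.
With the subsidy, sellers receive ps = pb + 48 for each unit, where pb is the price buyers pay.
On the curves, pb = 434.5 - 0.5q and ps = 15 + (1/9)q; the wedge ps − pb = 48 gives 15 + (1/9)q − (434.5 - 0.5q) = 48, so q' = 765.
Then pb = 434.5 − 0.5·765 = 52 and ps = 15 + (1/9)·765 = 100.
The subsidy expands output by 765 − 7551/11 = 864/11 past the efficient level; on those units the gap between marginal cost and willingness to pay runs from 0 up to 48.
DWL = ½ × 48 × 864/11 = 20736/11.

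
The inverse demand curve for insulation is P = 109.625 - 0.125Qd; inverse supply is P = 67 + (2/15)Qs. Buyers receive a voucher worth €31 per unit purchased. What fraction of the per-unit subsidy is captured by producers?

Producer share = 16/31

Pre-subsidy: 109.625 - 0.125Q = 67 + (2/15)Q gives Q* = 165 and P* = 89.
With the rebate, buyers effectively pay Pb = Ps − 31, where Ps is the price sellers receive.
On the curves, Pb = 109.625 - 0.125Q and Ps = 67 + (2/15)Q; the wedge Ps − Pb = 31 gives 67 + (2/15)Q − (109.625 - 0.125Q) = 31, so Q' = 285.
Then Pb = 109.625 − 0.125·285 = 74 and Ps = 67 + (2/15)·285 = 105.
Buyers' price falls by P* − Pb = 89 − 74 = 15; sellers' price rises by Ps − P* = 105 − 89 = 16.
So producers capture 16/31 = 16/31 of each unit of subsidy.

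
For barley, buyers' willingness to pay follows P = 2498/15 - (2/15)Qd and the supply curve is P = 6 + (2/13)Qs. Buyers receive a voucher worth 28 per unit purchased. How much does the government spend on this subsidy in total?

Pre-subsidy: 2498/15 - (2/15)Q = 6 + (2/13)Q gives Q* = 559 and P* = 92.
With the rebate, buyers effectively pay Pb = Ps − 28, where Ps is the price sellers receive.
On the curves, Pb = 2498/15 - (2/15)Q and Ps = 6 + (2/13)Q; the wedge Ps − Pb = 28 gives 6 + (2/13)Q − (2498/15 - (2/15)Q) = 28, so Q' = 656.5.
Then Pb = 2498/15 − (2/15)·656.5 = 79 and Ps = 6 + (2/13)·656.5 = 107.
Government outlay = subsidy × quantity = 28 × 656.5 = 18382.

Government cost = 18382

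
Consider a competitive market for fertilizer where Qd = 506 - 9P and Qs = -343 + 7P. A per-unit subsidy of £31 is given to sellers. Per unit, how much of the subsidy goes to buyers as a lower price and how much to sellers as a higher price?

Pre-subsidy: 506 - 9P = -343 + 7P gives P* = 53.0625, Q* = 28.4375.
With the subsidy, sellers receive Ps = Pb + 31 for each unit, where Pb is the price buyers pay.
Supply in terms of Pb becomes Qs = -343 + 7(Pb + 31) = -126 + 7Pb. Setting this equal to demand: 506 - 9Pb = -126 + 7Pb, so Pb = 39.5.
Sellers receive Ps = 39.5 + 31 = 70.5; Q' = 506 − 9·39.5 = 150.5.
Buyers' price falls by P* − Pb = 53.0625 − 39.5 = 13.5625; sellers' price rises by Ps − P* = 70.5 − 53.0625 = 17.4375.

Buyers gain £13.5625 per unit; sellers gain £17.4375 per unit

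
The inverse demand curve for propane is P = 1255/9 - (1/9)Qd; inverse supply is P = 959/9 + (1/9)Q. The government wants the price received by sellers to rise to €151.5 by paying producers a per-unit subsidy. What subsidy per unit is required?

At a seller price of 151.5, quantity supplied is -959 + 9·151.5 = 404.5.
Buyers absorb 404.5 only when they pay Pb = 1255/9 − (1/9)·404.5 = 94.5.
s = Ps − Pb = 151.5 − 94.5 = 57.

Required subsidy s = €57 per unit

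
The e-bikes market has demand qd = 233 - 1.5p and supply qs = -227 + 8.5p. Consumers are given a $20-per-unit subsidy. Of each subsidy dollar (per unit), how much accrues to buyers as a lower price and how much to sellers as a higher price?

Buyers gain $17 per unit; sellers gain $3 per unit

Pre-subsidy: 233 - 1.5p = -227 + 8.5p gives p* = 46, q* = 164.
With the rebate, buyers effectively pay pb = ps − 20, where ps is the price sellers receive.
Demand in terms of ps becomes qd = 233 − 1.5(ps − 20) = 263 - 1.5ps. Setting this equal to supply: 263 - 1.5ps = -227 + 8.5ps, so ps = 49.
Buyers pay pb = 49 − 20 = 29; q' = -227 + 8.5·49 = 189.5.
Buyers' price falls by p* − pb = 46 − 29 = 17; sellers' price rises by ps − p* = 49 − 46 = 3.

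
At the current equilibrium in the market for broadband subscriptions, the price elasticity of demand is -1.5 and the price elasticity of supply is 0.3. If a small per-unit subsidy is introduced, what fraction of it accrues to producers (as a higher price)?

Producer share = 5/6

For a small subsidy around the equilibrium, the benefit split depends on the relative slopes, which at a point are proportional to the elasticities.
Buyer share = εs/(εs + |εd|) = 0.3/(0.3 + 1.5) = 1/6; seller share = |εd|/(εs + |εd|) = 5/6.
So producers capture 5/6 of the subsidy.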